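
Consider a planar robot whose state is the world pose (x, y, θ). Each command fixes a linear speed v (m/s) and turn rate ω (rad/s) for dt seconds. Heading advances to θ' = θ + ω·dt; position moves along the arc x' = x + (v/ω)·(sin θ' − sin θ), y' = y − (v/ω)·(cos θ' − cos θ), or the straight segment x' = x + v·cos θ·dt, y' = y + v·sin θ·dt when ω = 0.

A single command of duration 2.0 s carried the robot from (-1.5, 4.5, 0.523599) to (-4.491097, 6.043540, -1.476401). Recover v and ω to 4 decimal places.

Δθ = -1.476401 − 0.523599 = -2.000000
ω = Δθ/dt = -2.000000/2.0 = -1.0000
R = Δx/(sin θ' − sin θ) = 2.0000
v = R·ω = 2.0000·-1.0000 = -2.0000

v = -2.0000, ω = -1.0000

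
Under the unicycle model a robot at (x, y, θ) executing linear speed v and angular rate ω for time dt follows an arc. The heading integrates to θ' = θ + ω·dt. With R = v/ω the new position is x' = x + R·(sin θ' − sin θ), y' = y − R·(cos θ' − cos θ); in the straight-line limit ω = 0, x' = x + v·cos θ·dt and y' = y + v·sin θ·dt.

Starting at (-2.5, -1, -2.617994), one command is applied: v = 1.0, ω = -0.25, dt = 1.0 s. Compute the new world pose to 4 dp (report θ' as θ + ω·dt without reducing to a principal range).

θ' = -2.6180 + -0.25·1.0 = -2.8680
R = v/ω = 1.0/-0.25 = -4.0000
x' = -2.5 + -4.0000·(sin -2.8680 − sin -2.6180) = -3.4192
y' = -1 − -4.0000·(cos -2.8680 − cos -2.6180) = -1.3871

(-3.4192, -1.3871, -2.8680)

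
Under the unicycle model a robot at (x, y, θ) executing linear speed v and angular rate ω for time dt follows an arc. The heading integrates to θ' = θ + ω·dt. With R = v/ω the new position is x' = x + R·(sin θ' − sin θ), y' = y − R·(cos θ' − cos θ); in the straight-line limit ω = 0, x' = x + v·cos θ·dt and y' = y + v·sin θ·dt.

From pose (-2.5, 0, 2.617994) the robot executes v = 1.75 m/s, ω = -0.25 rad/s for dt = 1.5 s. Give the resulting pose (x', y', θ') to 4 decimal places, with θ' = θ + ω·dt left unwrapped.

θ' = 2.6180 + -0.25·1.5 = 2.2430
R = v/ω = 1.75/-0.25 = -7.0000
x' = -2.5 + -7.0000·(sin 2.2430 − sin 2.6180) = -4.4772
y' = 0 − -7.0000·(cos 2.2430 − cos 2.6180) = 1.7032

(-4.4772, 1.7032, 2.2430)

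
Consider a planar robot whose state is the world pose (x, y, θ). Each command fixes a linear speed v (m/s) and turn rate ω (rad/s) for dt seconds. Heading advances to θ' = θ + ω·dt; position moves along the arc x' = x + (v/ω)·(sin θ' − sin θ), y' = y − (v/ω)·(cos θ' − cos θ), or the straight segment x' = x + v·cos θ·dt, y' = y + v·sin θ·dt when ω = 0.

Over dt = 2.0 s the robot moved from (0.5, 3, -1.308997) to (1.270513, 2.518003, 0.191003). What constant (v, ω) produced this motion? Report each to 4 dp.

v = 0.5000, ω = 0.7500

Δθ = 0.191003 − -1.308997 = 1.500000
ω = Δθ/dt = 1.500000/2.0 = 0.7500
R = Δx/(sin θ' − sin θ) = 0.6667
v = R·ω = 0.6667·0.7500 = 0.5000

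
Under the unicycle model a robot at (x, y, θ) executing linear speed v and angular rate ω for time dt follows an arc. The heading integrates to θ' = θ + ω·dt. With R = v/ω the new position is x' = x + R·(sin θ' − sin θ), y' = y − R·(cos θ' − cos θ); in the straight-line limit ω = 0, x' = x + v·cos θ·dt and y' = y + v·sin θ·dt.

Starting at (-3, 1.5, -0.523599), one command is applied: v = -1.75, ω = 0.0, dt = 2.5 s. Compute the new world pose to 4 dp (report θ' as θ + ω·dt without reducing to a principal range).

θ' = -0.5236 + 0.0·2.5 = -0.5236
ω = 0 → straight: x' = -3 + -1.75·cos(-0.5236)·2.5 = -6.7889
y' = 1.5 + -1.75·sin(-0.5236)·2.5 = 3.6875

(-6.7889, 3.6875, -0.5236)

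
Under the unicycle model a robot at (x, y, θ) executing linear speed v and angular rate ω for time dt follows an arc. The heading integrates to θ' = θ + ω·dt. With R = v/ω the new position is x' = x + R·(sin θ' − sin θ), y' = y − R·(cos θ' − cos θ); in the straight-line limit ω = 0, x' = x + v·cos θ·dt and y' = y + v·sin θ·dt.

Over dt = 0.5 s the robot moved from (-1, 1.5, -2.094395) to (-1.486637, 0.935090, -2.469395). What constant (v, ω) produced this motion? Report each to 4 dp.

v = 1.5000, ω = -0.7500

Δθ = -2.469395 − -2.094395 = -0.375000
ω = Δθ/dt = -0.375000/0.5 = -0.7500
R = −Δy/(cos θ' − cos θ) = -2.0000
v = R·ω = -2.0000·-0.7500 = 1.5000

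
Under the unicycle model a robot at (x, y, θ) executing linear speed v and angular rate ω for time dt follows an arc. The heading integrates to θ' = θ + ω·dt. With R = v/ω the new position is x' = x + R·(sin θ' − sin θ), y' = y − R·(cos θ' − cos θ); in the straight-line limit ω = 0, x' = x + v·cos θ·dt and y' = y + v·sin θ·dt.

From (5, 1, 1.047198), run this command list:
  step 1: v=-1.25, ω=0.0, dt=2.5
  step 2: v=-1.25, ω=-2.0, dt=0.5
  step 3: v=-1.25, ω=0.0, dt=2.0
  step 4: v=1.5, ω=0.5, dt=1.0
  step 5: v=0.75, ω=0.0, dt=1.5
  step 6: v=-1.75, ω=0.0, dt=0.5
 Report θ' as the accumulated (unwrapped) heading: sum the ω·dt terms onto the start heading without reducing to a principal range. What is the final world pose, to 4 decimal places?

step 1: θ'=1.0472 (straight) → pose (3.4375, -1.7063, 1.0472)
step 2: θ'=0.0472 (R=0.6250) → pose (2.9257, -2.0181, 0.0472)
step 3: θ'=0.0472 (straight) → pose (0.4285, -2.1361, 0.0472)
step 4: θ'=0.5472 (R=3.0000) → pose (1.8479, -1.7014, 0.5472)
step 5: θ'=0.5472 (straight) → pose (2.8086, -1.1161, 0.5472)
step 6: θ'=0.5472 (straight) → pose (2.0614, -1.5713, 0.5472)

(2.0614, -1.5713, 0.5472)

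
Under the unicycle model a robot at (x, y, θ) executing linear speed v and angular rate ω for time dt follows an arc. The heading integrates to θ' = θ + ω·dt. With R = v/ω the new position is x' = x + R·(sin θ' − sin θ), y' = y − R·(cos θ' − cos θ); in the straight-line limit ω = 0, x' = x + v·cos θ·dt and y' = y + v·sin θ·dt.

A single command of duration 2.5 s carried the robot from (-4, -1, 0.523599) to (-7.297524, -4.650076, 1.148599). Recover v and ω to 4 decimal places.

Δθ = 1.148599 − 0.523599 = 0.625000
ω = Δθ/dt = 0.625000/2.5 = 0.2500
R = −Δy/(cos θ' − cos θ) = -8.0000
v = R·ω = -8.0000·0.2500 = -2.0000

v = -2.0000, ω = 0.2500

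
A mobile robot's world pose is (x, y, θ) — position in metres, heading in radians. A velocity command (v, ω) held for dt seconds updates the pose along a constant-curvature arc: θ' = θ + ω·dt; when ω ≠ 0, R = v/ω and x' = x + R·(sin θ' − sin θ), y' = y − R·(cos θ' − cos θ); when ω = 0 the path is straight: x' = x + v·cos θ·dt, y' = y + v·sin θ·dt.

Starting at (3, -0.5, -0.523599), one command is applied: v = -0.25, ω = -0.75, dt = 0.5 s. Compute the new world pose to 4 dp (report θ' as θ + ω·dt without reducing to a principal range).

θ' = -0.5236 + -0.75·0.5 = -0.8986
R = v/ω = -0.25/-0.75 = 0.3333
x' = 3 + 0.3333·(sin -0.8986 − sin -0.5236) = 2.9058
y' = -0.5 − 0.3333·(cos -0.8986 − cos -0.5236) = -0.4189

(2.9058, -0.4189, -0.8986)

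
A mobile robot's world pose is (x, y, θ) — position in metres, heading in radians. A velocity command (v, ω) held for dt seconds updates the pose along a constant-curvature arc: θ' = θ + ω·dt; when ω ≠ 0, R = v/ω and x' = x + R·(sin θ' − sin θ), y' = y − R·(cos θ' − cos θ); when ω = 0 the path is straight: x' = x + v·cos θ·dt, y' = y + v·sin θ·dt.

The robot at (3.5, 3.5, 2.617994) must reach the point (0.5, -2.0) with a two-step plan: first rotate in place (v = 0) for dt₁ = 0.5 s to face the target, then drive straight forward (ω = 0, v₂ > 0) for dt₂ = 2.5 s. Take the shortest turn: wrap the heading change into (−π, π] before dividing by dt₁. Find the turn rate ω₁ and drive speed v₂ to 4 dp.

ω₁ = 3.1901, v₂ = 2.5060

heading to target = atan2(-2−3.5, 0.5−3.5) = -2.0701
Δθ = wrap(-2.0701 − 2.6180) = 1.5950; ω₁ = Δθ/dt₁ = 3.1901
distance = √((0.5−3.5)² + (-2−3.5)²) = 6.2650; v₂ = distance/dt₂ = 2.5060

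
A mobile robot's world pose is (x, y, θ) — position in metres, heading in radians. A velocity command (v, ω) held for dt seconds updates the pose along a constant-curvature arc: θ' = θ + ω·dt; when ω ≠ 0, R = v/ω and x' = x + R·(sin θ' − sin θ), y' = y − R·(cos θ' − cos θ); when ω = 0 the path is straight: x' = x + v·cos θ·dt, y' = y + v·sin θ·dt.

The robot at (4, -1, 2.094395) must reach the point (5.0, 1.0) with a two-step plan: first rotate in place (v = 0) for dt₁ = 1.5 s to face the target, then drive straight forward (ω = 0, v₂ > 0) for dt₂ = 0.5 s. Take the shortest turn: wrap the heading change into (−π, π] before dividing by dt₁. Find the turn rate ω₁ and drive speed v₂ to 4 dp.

heading to target = atan2(1−-1, 5−4) = 1.1071
Δθ = wrap(1.1071 − 2.0944) = -0.9872; ω₁ = Δθ/dt₁ = -0.6582
distance = √((5−4)² + (1−-1)²) = 2.2361; v₂ = distance/dt₂ = 4.4721

ω₁ = -0.6582, v₂ = 4.4721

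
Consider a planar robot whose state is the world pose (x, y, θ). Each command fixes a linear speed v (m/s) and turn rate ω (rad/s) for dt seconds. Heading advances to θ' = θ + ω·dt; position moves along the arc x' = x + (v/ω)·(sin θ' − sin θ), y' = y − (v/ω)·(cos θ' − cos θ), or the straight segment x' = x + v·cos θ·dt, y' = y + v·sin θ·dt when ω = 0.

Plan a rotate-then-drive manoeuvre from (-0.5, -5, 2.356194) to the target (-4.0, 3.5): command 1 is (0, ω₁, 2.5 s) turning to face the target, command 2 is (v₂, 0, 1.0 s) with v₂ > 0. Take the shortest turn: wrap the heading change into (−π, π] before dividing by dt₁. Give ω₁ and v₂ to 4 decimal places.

ω₁ = -0.1579, v₂ = 9.1924

heading to target = atan2(3.5−-5, -4−-0.5) = 1.9614
Δθ = wrap(1.9614 − 2.3562) = -0.3948; ω₁ = Δθ/dt₁ = -0.1579
distance = √((-4−-0.5)² + (3.5−-5)²) = 9.1924; v₂ = distance/dt₂ = 9.1924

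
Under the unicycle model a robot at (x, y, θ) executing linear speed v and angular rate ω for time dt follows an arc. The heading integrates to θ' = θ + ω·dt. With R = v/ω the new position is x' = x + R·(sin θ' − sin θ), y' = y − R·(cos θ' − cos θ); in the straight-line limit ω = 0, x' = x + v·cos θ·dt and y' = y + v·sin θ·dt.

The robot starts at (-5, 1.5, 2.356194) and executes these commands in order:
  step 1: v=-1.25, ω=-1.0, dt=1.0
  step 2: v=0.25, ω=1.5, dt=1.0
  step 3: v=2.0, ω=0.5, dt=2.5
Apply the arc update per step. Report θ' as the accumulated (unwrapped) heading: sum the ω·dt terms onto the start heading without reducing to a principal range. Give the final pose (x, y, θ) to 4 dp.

(-9.1919, -1.0139, 4.1062)

step 1: θ'=1.3562 (R=1.2500) → pose (-4.6626, 0.3499, 1.3562)
step 2: θ'=2.8562 (R=0.1667) → pose (-4.7785, 0.5453, 2.8562)
step 3: θ'=4.1062 (R=4.0000) → pose (-9.1919, -1.0139, 4.1062)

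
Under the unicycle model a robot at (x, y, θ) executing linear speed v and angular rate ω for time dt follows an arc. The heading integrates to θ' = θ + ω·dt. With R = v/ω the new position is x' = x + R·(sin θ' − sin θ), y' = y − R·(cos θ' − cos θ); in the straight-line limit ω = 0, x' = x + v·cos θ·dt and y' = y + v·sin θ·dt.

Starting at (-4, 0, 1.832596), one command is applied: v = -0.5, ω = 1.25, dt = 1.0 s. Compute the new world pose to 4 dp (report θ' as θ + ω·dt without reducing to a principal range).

θ' = 1.8326 + 1.25·1.0 = 3.0826
R = v/ω = -0.5/1.25 = -0.4000
x' = -4 + -0.4000·(sin 3.0826 − sin 1.8326) = -3.6372
y' = 0 − -0.4000·(cos 3.0826 − cos 1.8326) = -0.2958

(-3.6372, -0.2958, 3.0826)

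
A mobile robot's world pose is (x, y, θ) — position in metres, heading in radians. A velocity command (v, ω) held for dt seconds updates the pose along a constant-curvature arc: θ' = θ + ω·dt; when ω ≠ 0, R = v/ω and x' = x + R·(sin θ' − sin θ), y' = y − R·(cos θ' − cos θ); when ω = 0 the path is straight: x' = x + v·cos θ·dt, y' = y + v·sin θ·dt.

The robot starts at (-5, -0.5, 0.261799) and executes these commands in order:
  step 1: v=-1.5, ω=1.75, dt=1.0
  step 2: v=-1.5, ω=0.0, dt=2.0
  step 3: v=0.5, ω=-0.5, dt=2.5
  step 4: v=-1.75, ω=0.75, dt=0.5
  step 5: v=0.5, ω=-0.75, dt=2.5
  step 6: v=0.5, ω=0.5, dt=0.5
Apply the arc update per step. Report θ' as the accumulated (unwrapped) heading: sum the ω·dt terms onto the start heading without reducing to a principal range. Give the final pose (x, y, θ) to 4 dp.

step 1: θ'=2.0118 (R=-0.8571) → pose (-5.5533, -1.6938, 2.0118)
step 2: θ'=2.0118 (straight) → pose (-4.2728, -4.4068, 2.0118)
step 3: θ'=0.7618 (R=-1.0000) → pose (-4.0587, -3.2563, 0.7618)
step 4: θ'=1.1368 (R=-2.3333) → pose (-4.5651, -3.9636, 1.1368)
step 5: θ'=-0.7382 (R=-0.6667) → pose (-3.5116, -3.7508, -0.7382)
step 6: θ'=-0.4882 (R=1.0000) → pose (-3.3077, -3.8943, -0.4882)

(-3.3077, -3.8943, -0.4882)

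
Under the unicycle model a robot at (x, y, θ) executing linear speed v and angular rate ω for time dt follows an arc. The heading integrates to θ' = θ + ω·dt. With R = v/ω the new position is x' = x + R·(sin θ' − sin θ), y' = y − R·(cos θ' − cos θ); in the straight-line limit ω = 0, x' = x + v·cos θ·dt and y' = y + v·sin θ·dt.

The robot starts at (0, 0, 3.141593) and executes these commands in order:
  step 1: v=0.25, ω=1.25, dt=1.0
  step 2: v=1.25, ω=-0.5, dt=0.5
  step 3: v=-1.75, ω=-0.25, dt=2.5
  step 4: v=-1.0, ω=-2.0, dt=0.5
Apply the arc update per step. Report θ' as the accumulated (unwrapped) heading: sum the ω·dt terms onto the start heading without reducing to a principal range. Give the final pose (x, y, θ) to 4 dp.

(3.3435, 1.9723, 2.5166)

step 1: θ'=4.3916 (R=0.2000) → pose (-0.1898, -0.1369, 4.3916)
step 2: θ'=4.1416 (R=-2.5000) → pose (-0.4586, -0.6994, 4.1416)
step 3: θ'=3.5166 (R=7.0000) → pose (2.8678, 2.0321, 3.5166)
step 4: θ'=2.5166 (R=0.5000) → pose (3.3435, 1.9723, 2.5166)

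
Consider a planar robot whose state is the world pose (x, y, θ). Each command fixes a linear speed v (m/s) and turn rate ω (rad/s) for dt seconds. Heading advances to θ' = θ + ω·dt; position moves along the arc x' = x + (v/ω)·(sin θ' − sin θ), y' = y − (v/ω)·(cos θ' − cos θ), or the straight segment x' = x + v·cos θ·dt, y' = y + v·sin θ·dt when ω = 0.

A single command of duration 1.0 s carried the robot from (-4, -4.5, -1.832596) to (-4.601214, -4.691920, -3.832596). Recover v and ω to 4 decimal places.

Δθ = -3.832596 − -1.832596 = -2.000000
ω = Δθ/dt = -2.000000/1.0 = -2.0000
R = Δx/(sin θ' − sin θ) = -0.3750
v = R·ω = -0.3750·-2.0000 = 0.7500

v = 0.7500, ω = -2.0000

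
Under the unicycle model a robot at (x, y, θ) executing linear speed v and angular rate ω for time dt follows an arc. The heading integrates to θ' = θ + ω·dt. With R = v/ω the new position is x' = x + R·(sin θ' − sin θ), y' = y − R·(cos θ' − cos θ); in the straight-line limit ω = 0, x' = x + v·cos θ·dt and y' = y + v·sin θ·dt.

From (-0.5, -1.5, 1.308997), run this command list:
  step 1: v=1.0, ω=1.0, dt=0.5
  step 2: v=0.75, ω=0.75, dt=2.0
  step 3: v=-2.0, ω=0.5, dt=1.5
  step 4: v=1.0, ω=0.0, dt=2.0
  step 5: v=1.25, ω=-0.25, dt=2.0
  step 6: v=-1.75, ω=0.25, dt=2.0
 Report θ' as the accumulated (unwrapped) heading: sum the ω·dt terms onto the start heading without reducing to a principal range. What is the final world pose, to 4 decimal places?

(0.4386, 0.2819, 4.0590)

step 1: θ'=1.8090 (R=1.0000) → pose (-0.4942, -1.0052, 1.8090)
step 2: θ'=3.3090 (R=1.0000) → pose (-1.6325, -0.2552, 3.3090)
step 3: θ'=4.0590 (R=-4.0000) → pose (0.8771, 1.2574, 4.0590)
step 4: θ'=4.0590 (straight) → pose (-0.3387, -0.3307, 4.0590)
step 5: θ'=3.5590 (R=-5.0000) → pose (-2.2819, -1.8620, 3.5590)
step 6: θ'=4.0590 (R=-7.0000) → pose (0.4386, 0.2819, 4.0590)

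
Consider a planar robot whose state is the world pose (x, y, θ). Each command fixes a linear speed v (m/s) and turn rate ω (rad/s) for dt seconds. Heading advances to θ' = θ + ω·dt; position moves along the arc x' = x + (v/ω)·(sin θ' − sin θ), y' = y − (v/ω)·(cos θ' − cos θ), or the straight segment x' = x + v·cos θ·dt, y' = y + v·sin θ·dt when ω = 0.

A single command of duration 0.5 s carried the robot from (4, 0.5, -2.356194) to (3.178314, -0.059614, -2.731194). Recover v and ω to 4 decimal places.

Δθ = -2.731194 − -2.356194 = -0.375000
ω = Δθ/dt = -0.375000/0.5 = -0.7500
R = Δx/(sin θ' − sin θ) = -2.6667
v = R·ω = -2.6667·-0.7500 = 2.0000

v = 2.0000, ω = -0.7500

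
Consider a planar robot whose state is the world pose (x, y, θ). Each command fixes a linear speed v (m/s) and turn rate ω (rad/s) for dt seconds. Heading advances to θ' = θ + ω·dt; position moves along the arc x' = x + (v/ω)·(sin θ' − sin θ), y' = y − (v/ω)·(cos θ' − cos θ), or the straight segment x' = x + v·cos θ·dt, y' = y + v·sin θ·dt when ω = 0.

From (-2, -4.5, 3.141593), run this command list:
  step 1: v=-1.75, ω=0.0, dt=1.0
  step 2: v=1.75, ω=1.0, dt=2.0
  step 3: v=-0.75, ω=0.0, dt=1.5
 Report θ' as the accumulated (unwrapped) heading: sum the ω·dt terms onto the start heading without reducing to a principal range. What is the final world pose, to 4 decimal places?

(-2.3094, -5.9553, 5.1416)

step 1: θ'=3.1416 (straight) → pose (-0.2500, -4.5000, 3.1416)
step 2: θ'=5.1416 (R=1.7500) → pose (-1.8413, -6.9783, 5.1416)
step 3: θ'=5.1416 (straight) → pose (-2.3094, -5.9553, 5.1416)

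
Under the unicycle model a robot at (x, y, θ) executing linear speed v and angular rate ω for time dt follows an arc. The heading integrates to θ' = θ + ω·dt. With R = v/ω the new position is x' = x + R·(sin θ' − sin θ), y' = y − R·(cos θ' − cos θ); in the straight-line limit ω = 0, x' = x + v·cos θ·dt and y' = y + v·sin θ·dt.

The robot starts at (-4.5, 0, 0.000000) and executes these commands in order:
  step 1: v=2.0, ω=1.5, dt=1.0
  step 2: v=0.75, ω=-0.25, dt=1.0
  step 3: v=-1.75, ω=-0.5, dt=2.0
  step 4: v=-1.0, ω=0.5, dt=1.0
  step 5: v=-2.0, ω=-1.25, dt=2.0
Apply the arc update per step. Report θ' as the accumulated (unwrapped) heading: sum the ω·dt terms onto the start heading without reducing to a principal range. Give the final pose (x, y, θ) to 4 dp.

(-9.0135, 0.6667, -1.7500)

step 1: θ'=1.5000 (R=1.3333) → pose (-3.1700, 1.2390, 1.5000)
step 2: θ'=1.2500 (R=-3.0000) → pose (-3.0245, 1.9728, 1.2500)
step 3: θ'=0.2500 (R=3.5000) → pose (-5.4800, -0.3148, 0.2500)
step 4: θ'=0.7500 (R=-2.0000) → pose (-6.3485, -0.7892, 0.7500)
step 5: θ'=-1.7500 (R=1.6000) → pose (-9.0135, 0.6667, -1.7500)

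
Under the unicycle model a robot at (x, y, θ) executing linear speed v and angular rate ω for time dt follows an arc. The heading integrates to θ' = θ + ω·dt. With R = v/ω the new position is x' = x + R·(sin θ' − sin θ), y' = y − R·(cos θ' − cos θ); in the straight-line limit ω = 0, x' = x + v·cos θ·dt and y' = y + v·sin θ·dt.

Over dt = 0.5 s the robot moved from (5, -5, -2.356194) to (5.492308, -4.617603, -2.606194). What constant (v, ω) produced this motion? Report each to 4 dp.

Δθ = -2.606194 − -2.356194 = -0.250000
ω = Δθ/dt = -0.250000/0.5 = -0.5000
R = Δx/(sin θ' − sin θ) = 2.5000
v = R·ω = 2.5000·-0.5000 = -1.2500

v = -1.2500, ω = -0.5000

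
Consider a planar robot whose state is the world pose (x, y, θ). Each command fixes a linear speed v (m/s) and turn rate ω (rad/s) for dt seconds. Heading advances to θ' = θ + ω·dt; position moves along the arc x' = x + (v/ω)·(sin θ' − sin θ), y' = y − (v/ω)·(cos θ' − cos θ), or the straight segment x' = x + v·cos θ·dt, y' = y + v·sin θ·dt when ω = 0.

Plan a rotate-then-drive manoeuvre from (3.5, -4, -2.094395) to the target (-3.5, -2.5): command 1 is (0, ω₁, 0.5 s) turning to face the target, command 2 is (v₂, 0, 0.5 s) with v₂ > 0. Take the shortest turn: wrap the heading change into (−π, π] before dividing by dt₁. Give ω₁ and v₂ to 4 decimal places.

heading to target = atan2(-2.5−-4, -3.5−3.5) = 2.9305
Δθ = wrap(2.9305 − -2.0944) = -1.2583; ω₁ = Δθ/dt₁ = -2.5166
distance = √((-3.5−3.5)² + (-2.5−-4)²) = 7.1589; v₂ = distance/dt₂ = 14.3178

ω₁ = -2.5166, v₂ = 14.3178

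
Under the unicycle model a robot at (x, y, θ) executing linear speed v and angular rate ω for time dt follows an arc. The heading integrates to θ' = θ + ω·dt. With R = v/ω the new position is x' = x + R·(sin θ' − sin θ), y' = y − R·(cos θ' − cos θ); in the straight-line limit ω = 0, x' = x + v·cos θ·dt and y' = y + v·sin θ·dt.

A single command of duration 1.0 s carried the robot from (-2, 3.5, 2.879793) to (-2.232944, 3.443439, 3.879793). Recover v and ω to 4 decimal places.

v = 0.2500, ω = 1.0000

Δθ = 3.879793 − 2.879793 = 1.000000
ω = Δθ/dt = 1.000000/1.0 = 1.0000
R = Δx/(sin θ' − sin θ) = 0.2500
v = R·ω = 0.2500·1.0000 = 0.2500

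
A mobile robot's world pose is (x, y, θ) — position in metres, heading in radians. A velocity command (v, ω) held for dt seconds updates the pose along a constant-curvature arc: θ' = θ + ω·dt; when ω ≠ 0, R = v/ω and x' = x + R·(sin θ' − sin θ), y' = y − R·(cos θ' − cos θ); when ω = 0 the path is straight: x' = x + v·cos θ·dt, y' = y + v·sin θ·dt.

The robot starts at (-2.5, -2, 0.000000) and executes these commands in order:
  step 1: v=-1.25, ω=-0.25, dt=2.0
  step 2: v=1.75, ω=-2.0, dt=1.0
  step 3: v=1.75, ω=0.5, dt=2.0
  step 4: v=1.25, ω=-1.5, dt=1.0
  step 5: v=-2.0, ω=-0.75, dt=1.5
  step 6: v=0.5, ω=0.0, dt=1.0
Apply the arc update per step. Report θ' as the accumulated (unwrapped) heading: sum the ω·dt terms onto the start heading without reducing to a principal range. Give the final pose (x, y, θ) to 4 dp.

(-4.5843, -7.5383, -4.1250)

step 1: θ'=-0.5000 (R=5.0000) → pose (-4.8971, -1.3879, -0.5000)
step 2: θ'=-2.5000 (R=-0.8750) → pose (-4.7930, -2.8568, -2.5000)
step 3: θ'=-1.5000 (R=3.5000) → pose (-6.1895, -5.9084, -1.5000)
step 4: θ'=-3.0000 (R=-0.8333) → pose (-6.9032, -6.7923, -3.0000)
step 5: θ'=-4.1250 (R=2.6667) → pose (-4.3072, -7.9545, -4.1250)
step 6: θ'=-4.1250 (straight) → pose (-4.5843, -7.5383, -4.1250)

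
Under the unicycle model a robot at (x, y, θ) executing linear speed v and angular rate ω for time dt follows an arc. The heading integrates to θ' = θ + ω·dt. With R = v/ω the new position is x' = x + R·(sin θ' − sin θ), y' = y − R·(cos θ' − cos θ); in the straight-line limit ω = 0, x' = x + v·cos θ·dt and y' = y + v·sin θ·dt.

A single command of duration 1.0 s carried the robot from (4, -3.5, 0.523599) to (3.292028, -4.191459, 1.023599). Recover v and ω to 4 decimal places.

Δθ = 1.023599 − 0.523599 = 0.500000
ω = Δθ/dt = 0.500000/1.0 = 0.5000
R = Δx/(sin θ' − sin θ) = -2.0000
v = R·ω = -2.0000·0.5000 = -1.0000

v = -1.0000, ω = 0.5000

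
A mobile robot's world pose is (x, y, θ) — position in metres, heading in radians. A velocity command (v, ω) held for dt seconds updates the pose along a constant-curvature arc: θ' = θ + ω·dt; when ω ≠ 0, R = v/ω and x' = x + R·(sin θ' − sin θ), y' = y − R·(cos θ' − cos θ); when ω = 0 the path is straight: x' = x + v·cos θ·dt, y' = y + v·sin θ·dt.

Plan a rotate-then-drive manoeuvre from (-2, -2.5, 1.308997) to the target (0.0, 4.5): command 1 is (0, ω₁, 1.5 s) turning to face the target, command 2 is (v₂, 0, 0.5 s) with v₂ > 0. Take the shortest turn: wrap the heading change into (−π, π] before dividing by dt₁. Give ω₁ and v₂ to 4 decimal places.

heading to target = atan2(4.5−-2.5, 0−-2) = 1.2925
Δθ = wrap(1.2925 − 1.3090) = -0.0165; ω₁ = Δθ/dt₁ = -0.0110
distance = √((0−-2)² + (4.5−-2.5)²) = 7.2801; v₂ = distance/dt₂ = 14.5602

ω₁ = -0.0110, v₂ = 14.5602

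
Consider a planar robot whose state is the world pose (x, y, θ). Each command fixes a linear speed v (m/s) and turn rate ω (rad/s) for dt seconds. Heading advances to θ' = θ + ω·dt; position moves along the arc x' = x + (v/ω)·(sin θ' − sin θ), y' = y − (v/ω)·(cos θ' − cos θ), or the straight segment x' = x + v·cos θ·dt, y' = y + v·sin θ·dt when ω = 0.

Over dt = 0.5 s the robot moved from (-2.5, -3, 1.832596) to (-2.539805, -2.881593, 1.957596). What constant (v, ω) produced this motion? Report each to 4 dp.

Δθ = 1.957596 − 1.832596 = 0.125000
ω = Δθ/dt = 0.125000/0.5 = 0.2500
R = −Δy/(cos θ' − cos θ) = 1.0000
v = R·ω = 1.0000·0.2500 = 0.2500

v = 0.2500, ω = 0.2500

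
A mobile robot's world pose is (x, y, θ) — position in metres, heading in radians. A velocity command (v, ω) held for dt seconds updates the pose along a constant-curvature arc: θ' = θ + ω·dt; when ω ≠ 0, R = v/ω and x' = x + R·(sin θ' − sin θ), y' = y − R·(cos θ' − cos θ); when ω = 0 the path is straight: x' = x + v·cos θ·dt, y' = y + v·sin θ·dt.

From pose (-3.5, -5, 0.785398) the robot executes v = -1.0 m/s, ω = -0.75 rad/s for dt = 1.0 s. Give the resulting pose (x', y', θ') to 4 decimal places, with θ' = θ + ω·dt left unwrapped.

(-4.3956, -5.3897, 0.0354)

θ' = 0.7854 + -0.75·1.0 = 0.0354
R = v/ω = -1.0/-0.75 = 1.3333
x' = -3.5 + 1.3333·(sin 0.0354 − sin 0.7854) = -4.3956
y' = -5 − 1.3333·(cos 0.0354 − cos 0.7854) = -5.3897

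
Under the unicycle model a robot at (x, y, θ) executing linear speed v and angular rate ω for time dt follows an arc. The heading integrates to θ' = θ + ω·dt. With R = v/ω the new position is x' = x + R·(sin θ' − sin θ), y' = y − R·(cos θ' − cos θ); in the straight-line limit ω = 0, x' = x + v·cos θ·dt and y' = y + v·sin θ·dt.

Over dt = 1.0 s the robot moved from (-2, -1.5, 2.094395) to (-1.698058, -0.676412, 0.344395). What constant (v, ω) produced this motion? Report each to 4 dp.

Δθ = 0.344395 − 2.094395 = -1.750000
ω = Δθ/dt = -1.750000/1.0 = -1.7500
R = −Δy/(cos θ' − cos θ) = -0.5714
v = R·ω = -0.5714·-1.7500 = 1.0000

v = 1.0000, ω = -1.7500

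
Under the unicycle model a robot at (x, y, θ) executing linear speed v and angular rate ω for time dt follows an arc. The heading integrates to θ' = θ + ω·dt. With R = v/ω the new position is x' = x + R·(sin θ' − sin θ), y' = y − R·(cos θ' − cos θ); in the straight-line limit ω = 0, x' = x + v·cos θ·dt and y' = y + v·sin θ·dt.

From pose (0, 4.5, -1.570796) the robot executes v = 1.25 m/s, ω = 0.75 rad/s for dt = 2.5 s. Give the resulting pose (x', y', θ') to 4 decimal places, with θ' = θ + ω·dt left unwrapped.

θ' = -1.5708 + 0.75·2.5 = 0.3042
R = v/ω = 1.25/0.75 = 1.6667
x' = 0 + 1.6667·(sin 0.3042 − sin -1.5708) = 2.1659
y' = 4.5 − 1.6667·(cos 0.3042 − cos -1.5708) = 2.9099

(2.1659, 2.9099, 0.3042)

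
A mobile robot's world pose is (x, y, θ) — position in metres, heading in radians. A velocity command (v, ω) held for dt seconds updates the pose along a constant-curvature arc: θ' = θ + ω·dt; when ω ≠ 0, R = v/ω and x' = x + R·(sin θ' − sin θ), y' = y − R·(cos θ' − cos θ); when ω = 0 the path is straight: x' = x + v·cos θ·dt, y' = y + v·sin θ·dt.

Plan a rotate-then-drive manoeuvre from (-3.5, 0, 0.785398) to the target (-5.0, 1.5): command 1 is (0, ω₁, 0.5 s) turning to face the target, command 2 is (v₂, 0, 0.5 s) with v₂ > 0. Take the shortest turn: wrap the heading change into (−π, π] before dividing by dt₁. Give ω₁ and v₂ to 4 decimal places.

ω₁ = 3.1416, v₂ = 4.2426

heading to target = atan2(1.5−0, -5−-3.5) = 2.3562
Δθ = wrap(2.3562 − 0.7854) = 1.5708; ω₁ = Δθ/dt₁ = 3.1416
distance = √((-5−-3.5)² + (1.5−0)²) = 2.1213; v₂ = distance/dt₂ = 4.2426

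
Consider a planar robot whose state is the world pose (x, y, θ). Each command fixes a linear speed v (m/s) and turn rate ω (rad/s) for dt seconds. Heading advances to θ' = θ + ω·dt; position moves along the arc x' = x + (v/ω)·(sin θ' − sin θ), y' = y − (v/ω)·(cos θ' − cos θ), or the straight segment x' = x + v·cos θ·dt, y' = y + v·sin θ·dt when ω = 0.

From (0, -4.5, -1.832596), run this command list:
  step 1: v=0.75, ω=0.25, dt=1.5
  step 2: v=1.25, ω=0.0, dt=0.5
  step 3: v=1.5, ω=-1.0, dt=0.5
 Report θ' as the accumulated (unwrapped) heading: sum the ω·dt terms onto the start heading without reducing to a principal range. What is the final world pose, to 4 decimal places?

(-0.1136, -6.9716, -1.9576)

step 1: θ'=-1.4576 (R=3.0000) → pose (-0.0830, -5.6153, -1.4576)
step 2: θ'=-1.4576 (straight) → pose (-0.0124, -6.2363, -1.4576)
step 3: θ'=-1.9576 (R=-1.5000) → pose (-0.1136, -6.9716, -1.9576)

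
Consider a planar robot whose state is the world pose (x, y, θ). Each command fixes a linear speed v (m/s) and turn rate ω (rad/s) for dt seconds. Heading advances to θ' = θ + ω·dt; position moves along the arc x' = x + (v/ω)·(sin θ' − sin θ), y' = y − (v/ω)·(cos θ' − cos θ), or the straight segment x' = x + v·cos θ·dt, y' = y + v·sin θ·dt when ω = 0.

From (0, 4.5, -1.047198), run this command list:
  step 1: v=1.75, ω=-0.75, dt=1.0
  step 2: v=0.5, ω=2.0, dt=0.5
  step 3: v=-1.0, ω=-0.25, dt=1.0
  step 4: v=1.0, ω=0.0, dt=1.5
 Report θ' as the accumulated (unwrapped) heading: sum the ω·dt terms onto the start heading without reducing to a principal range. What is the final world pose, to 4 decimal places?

(0.4653, 2.0746, -1.0472)

step 1: θ'=-1.7972 (R=-2.3333) → pose (0.2531, 2.8096, -1.7972)
step 2: θ'=-0.7972 (R=0.2500) → pose (0.3178, 2.5788, -0.7972)
step 3: θ'=-1.0472 (R=4.0000) → pose (-0.2847, 3.3736, -1.0472)
step 4: θ'=-1.0472 (straight) → pose (0.4653, 2.0746, -1.0472)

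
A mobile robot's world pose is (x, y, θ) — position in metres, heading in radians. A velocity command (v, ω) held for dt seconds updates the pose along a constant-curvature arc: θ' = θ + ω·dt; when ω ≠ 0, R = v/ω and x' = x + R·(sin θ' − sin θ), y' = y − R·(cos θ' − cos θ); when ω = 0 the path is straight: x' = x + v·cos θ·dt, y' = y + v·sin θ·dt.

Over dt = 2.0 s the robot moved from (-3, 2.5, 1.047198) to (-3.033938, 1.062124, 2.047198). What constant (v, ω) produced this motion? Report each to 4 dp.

v = -0.7500, ω = 0.5000

Δθ = 2.047198 − 1.047198 = 1.000000
ω = Δθ/dt = 1.000000/2.0 = 0.5000
R = −Δy/(cos θ' − cos θ) = -1.5000
v = R·ω = -1.5000·0.5000 = -0.7500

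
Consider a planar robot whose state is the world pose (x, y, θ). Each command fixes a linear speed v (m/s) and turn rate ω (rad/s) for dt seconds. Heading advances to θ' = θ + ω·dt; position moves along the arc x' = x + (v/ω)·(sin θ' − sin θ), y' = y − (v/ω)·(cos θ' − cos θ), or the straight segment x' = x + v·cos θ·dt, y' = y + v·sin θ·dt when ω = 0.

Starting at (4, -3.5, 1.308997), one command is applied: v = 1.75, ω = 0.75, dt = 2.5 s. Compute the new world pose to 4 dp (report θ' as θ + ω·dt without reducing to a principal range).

(1.6473, -0.5649, 3.1840)

θ' = 1.3090 + 0.75·2.5 = 3.1840
R = v/ω = 1.75/0.75 = 2.3333
x' = 4 + 2.3333·(sin 3.1840 − sin 1.3090) = 1.6473
y' = -3.5 − 2.3333·(cos 3.1840 − cos 1.3090) = -0.5649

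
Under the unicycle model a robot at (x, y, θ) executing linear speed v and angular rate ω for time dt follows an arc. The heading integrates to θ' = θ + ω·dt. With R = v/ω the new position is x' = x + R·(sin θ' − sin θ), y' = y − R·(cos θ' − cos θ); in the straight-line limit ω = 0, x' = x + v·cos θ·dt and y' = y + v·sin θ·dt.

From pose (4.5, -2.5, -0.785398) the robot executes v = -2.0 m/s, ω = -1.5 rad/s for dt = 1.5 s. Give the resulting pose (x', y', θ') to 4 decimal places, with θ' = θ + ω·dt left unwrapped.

θ' = -0.7854 + -1.5·1.5 = -3.0354
R = v/ω = -2.0/-1.5 = 1.3333
x' = 4.5 + 1.3333·(sin -3.0354 − sin -0.7854) = 5.3015
y' = -2.5 − 1.3333·(cos -3.0354 − cos -0.7854) = -0.2314

(5.3015, -0.2314, -3.0354)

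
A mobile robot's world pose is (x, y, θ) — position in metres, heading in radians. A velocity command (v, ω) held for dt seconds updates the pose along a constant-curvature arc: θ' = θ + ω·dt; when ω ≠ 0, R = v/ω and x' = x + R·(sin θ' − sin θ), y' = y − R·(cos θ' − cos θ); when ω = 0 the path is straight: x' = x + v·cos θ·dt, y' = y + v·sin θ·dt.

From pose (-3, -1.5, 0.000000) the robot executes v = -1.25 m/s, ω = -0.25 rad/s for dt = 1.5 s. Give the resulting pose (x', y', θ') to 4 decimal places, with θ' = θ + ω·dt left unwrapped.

(-4.8314, -1.1525, -0.3750)

θ' = 0.0000 + -0.25·1.5 = -0.3750
R = v/ω = -1.25/-0.25 = 5.0000
x' = -3 + 5.0000·(sin -0.3750 − sin 0.0000) = -4.8314
y' = -1.5 − 5.0000·(cos -0.3750 − cos 0.0000) = -1.1525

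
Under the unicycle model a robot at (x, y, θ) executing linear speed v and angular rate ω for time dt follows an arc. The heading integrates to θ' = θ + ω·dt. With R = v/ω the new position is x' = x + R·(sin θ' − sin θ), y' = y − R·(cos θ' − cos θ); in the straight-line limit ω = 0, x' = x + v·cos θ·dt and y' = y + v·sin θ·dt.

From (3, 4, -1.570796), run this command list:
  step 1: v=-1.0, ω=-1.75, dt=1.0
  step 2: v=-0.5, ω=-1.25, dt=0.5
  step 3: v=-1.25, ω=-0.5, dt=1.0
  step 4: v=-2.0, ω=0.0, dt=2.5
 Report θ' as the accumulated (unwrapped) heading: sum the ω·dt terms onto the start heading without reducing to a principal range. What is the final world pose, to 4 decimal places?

step 1: θ'=-3.3208 (R=0.5714) → pose (3.6733, 4.5623, -3.3208)
step 2: θ'=-3.9458 (R=0.4000) → pose (3.8901, 4.4462, -3.9458)
step 3: θ'=-4.4458 (R=2.5000) → pose (4.5011, 3.3706, -4.4458)
step 4: θ'=-4.4458 (straight) → pose (5.8183, -1.4528, -4.4458)

(5.8183, -1.4528, -4.4458)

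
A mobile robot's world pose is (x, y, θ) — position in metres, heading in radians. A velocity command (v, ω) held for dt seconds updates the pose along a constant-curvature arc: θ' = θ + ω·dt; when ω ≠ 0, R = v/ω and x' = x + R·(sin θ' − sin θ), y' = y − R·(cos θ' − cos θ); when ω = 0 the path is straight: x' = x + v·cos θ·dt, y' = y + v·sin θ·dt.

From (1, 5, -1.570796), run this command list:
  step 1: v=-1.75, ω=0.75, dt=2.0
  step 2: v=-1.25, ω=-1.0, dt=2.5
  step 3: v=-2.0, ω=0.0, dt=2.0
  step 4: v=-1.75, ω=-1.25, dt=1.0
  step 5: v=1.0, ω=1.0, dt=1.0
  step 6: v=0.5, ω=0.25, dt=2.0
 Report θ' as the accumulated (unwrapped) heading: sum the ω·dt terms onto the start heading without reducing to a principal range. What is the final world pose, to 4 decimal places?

(1.4703, 11.3349, -2.3208)

step 1: θ'=-0.0708 (R=-2.3333) → pose (-1.1683, 7.3275, -0.0708)
step 2: θ'=-2.5708 (R=1.2500) → pose (-1.7552, 9.6262, -2.5708)
step 3: θ'=-2.5708 (straight) → pose (1.6106, 11.7874, -2.5708)
step 4: θ'=-3.8208 (R=1.4000) → pose (3.2465, 11.6986, -3.8208)
step 5: θ'=-2.8208 (R=1.0000) → pose (2.3030, 11.8696, -2.8208)
step 6: θ'=-2.3208 (R=2.0000) → pose (1.4703, 11.3349, -2.3208)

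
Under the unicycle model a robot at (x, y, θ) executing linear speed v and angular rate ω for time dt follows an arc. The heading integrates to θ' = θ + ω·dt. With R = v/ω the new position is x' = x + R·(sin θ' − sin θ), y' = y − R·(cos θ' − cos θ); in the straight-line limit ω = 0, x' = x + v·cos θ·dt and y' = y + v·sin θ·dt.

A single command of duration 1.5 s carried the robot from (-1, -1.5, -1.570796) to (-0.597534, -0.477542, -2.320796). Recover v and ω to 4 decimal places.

v = -0.7500, ω = -0.5000

Δθ = -2.320796 − -1.570796 = -0.750000
ω = Δθ/dt = -0.750000/1.5 = -0.5000
R = −Δy/(cos θ' − cos θ) = 1.5000
v = R·ω = 1.5000·-0.5000 = -0.7500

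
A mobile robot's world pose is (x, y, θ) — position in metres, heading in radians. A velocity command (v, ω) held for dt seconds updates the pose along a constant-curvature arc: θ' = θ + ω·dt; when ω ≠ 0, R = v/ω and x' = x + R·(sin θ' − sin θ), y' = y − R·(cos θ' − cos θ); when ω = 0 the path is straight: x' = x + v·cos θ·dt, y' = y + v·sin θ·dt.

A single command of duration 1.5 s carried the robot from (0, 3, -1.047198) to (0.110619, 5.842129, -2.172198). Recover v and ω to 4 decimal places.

v = -2.0000, ω = -0.7500

Δθ = -2.172198 − -1.047198 = -1.125000
ω = Δθ/dt = -1.125000/1.5 = -0.7500
R = −Δy/(cos θ' − cos θ) = 2.6667
v = R·ω = 2.6667·-0.7500 = -2.0000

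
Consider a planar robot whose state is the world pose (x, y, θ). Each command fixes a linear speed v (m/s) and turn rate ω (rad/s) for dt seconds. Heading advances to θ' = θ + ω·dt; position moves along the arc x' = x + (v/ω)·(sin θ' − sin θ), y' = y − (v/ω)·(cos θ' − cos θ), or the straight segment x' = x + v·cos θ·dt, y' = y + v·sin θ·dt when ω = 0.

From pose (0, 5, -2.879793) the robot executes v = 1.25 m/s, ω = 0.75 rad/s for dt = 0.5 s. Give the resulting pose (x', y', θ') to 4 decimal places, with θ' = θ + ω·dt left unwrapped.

(-0.5597, 4.7301, -2.5048)

θ' = -2.8798 + 0.75·0.5 = -2.5048
R = v/ω = 1.25/0.75 = 1.6667
x' = 0 + 1.6667·(sin -2.5048 − sin -2.8798) = -0.5597
y' = 5 − 1.6667·(cos -2.5048 − cos -2.8798) = 4.7301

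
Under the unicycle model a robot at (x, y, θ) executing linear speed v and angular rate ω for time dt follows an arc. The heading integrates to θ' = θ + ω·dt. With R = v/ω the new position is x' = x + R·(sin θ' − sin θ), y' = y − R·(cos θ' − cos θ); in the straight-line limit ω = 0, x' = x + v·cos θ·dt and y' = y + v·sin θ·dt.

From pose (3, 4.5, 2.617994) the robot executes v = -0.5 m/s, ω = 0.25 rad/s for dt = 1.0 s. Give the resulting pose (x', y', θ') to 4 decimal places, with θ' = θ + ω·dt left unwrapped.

(3.4596, 4.3064, 2.8680)

θ' = 2.6180 + 0.25·1.0 = 2.8680
R = v/ω = -0.5/0.25 = -2.0000
x' = 3 + -2.0000·(sin 2.8680 − sin 2.6180) = 3.4596
y' = 4.5 − -2.0000·(cos 2.8680 − cos 2.6180) = 4.3064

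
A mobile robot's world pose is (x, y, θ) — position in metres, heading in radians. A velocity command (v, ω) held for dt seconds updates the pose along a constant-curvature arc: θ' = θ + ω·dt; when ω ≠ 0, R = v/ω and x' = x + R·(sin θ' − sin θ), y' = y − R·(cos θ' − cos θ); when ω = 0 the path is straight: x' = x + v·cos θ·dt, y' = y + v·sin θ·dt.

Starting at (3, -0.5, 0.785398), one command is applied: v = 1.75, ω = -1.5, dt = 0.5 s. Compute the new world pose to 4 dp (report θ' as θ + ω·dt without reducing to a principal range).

(3.7837, -0.1590, 0.0354)

θ' = 0.7854 + -1.5·0.5 = 0.0354
R = v/ω = 1.75/-1.5 = -1.1667
x' = 3 + -1.1667·(sin 0.0354 − sin 0.7854) = 3.7837
y' = -0.5 − -1.1667·(cos 0.0354 − cos 0.7854) = -0.1590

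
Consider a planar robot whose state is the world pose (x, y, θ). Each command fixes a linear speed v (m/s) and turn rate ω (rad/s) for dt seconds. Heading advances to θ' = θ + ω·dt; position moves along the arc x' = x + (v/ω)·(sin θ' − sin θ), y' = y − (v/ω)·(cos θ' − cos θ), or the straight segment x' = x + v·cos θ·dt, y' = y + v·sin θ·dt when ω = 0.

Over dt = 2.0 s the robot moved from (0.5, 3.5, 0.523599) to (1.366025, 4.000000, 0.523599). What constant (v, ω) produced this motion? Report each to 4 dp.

Δθ = 0.523599 − 0.523599 = 0.000000
ω = Δθ/dt = 0.000000/2.0 = 0.0000
ω = 0 → v = (Δx·cos θ + Δy·sin θ)/dt = 0.5000

v = 0.5000, ω = 0.0000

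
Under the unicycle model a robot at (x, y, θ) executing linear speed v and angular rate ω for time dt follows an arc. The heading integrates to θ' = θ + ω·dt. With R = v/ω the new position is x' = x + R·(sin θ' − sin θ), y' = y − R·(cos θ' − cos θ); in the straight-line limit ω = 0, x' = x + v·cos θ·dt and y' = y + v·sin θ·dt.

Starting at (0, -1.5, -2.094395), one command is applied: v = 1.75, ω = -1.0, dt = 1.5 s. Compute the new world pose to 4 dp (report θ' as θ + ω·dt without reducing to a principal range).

θ' = -2.0944 + -1.0·1.5 = -3.5944
R = v/ω = 1.75/-1.0 = -1.7500
x' = 0 + -1.7500·(sin -3.5944 − sin -2.0944) = -2.2811
y' = -1.5 − -1.7500·(cos -3.5944 − cos -2.0944) = -2.1986

(-2.2811, -2.1986, -3.5944)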